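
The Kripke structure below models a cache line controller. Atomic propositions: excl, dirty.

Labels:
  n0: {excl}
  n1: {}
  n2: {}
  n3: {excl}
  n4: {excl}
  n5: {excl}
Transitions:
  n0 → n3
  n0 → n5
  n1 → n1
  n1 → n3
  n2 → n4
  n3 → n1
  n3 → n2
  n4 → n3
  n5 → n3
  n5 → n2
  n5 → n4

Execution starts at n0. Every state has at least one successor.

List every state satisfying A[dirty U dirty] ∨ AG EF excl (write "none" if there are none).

States satisfying dirty: ∅.
States satisfying A[dirty U dirty]: ∅.
States satisfying EF excl: {n0, n1, n2, n3, n4, n5}.
States satisfying AG EF excl: {n0, n1, n2, n3, n4, n5}.
States satisfying A[dirty U dirty] ∨ AG EF excl: {n0, n1, n2, n3, n4, n5}.

{n0, n1, n2, n3, n4, n5}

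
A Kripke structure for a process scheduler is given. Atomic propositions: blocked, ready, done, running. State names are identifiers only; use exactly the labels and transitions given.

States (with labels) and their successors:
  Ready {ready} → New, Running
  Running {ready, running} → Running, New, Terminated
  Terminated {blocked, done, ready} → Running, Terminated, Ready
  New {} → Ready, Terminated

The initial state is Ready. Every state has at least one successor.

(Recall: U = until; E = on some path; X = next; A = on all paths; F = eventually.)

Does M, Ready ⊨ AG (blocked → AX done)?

States satisfying blocked → AX done: {Ready, Running, New}.
States satisfying AG (blocked → AX done): ∅.
Terminated is reachable from Ready and violates blocked → AX done, so AG fails at Ready.
Ready ∉ Sat(AG (blocked → AX done)).

Violated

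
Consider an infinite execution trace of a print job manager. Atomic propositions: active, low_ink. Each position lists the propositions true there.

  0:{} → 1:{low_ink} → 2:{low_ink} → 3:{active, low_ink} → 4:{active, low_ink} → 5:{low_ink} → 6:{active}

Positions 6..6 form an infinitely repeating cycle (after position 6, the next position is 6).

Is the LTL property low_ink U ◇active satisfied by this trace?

Walking from position 0: ◇active first holds at position 0, and low_ink holds at every earlier position along the way, so low_ink U ◇active holds.

Satisfied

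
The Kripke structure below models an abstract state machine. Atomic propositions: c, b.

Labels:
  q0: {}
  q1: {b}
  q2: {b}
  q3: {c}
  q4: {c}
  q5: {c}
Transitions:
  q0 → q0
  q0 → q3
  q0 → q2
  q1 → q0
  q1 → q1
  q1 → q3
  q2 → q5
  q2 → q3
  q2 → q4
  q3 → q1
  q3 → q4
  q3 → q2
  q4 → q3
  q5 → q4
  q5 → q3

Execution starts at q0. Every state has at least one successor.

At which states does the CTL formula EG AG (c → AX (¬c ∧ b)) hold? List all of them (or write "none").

States satisfying AG (c → AX (¬c ∧ b)): ∅.
States satisfying EG AG (c → AX (¬c ∧ b)): ∅.

none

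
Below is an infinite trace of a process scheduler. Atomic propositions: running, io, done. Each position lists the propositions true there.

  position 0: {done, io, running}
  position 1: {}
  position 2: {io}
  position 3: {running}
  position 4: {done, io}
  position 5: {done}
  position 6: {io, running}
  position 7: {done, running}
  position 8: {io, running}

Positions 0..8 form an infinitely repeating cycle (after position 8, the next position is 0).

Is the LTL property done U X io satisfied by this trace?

Walking from position 0: X io first holds at position 1, and done holds at every earlier position along the way, so done U X io holds.

Holds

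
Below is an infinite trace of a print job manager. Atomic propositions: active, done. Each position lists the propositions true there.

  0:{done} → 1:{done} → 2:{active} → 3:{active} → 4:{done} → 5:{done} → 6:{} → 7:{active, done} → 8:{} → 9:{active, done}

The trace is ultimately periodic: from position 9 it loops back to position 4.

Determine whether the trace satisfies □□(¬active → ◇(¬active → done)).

Yes

□(¬active → ◇(¬active → done)) holds at every position 0..9, and those are all positions ever visited, so □□(¬active → ◇(¬active → done)) holds.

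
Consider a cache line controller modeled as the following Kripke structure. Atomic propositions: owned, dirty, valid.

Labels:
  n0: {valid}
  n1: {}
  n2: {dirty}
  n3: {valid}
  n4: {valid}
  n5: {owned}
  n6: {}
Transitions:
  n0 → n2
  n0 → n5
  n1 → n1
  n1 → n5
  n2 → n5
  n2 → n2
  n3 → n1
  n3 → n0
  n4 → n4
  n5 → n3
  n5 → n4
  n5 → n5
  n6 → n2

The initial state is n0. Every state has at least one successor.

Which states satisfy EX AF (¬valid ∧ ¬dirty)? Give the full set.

{n0, n1, n2, n3, n5}

States satisfying AF (¬valid ∧ ¬dirty): {n1, n5, n6}.
States satisfying EX AF (¬valid ∧ ¬dirty): {n0, n1, n2, n3, n5}.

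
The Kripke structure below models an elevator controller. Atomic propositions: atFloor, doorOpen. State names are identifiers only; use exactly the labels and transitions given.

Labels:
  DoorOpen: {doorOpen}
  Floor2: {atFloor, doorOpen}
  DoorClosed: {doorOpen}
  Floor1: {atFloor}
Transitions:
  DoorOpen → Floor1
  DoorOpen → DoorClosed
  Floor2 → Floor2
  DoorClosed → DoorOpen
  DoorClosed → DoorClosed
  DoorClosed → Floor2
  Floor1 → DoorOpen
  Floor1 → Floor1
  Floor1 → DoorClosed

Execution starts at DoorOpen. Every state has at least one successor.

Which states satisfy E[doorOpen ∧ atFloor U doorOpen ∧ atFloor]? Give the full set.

{Floor2}

States satisfying doorOpen ∧ atFloor: {Floor2}.
States satisfying E[doorOpen ∧ atFloor U doorOpen ∧ atFloor]: {Floor2}.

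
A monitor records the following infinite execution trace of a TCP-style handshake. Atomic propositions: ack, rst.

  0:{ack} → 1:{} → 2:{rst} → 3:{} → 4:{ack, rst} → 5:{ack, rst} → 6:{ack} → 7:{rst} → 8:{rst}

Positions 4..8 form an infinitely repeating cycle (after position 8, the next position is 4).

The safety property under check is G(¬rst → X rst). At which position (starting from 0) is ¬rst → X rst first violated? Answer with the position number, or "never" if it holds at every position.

At position 0 the labels are {ack} and the next position 1 has {}, so ¬rst → X rst is false there. This is the first violation.

0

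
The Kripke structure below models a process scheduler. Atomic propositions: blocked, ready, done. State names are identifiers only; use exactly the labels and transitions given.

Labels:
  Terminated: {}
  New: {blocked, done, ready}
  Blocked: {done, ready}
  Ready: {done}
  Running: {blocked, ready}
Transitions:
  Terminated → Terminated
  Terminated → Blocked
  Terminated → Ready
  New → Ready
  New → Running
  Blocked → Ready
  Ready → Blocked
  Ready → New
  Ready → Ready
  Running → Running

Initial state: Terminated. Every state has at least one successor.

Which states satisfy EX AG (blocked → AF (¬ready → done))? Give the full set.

States satisfying AG (blocked → AF (¬ready → done)): {Terminated, New, Blocked, Ready, Running}.
States satisfying EX AG (blocked → AF (¬ready → done)): {Terminated, New, Blocked, Ready, Running}.

{Terminated, New, Blocked, Ready, Running}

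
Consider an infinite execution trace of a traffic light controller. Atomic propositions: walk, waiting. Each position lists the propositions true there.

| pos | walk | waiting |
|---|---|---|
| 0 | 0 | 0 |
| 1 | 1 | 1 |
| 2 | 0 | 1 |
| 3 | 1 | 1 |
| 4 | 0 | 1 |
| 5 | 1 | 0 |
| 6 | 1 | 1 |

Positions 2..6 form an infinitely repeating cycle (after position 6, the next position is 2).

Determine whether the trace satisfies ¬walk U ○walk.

Satisfied

Walking from position 0: ○walk first holds at position 0, and ¬walk holds at every earlier position along the way, so ¬walk U ○walk holds.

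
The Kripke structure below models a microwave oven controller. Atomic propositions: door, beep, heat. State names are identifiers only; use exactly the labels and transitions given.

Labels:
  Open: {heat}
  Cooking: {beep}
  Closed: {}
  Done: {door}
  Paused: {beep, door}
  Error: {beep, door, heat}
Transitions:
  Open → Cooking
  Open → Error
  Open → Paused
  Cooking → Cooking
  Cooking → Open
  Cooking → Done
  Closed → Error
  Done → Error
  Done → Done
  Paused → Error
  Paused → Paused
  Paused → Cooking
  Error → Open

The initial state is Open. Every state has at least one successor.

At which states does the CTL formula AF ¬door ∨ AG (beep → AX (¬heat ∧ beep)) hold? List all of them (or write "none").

States satisfying ¬door: {Open, Cooking, Closed}.
States satisfying AF ¬door: {Open, Cooking, Closed, Error}.
States satisfying beep → AX (¬heat ∧ beep): {Open, Closed, Done}.
States satisfying AG (beep → AX (¬heat ∧ beep)): ∅.
States satisfying AF ¬door ∨ AG (beep → AX (¬heat ∧ beep)): {Open, Cooking, Closed, Error}.

{Open, Cooking, Closed, Error}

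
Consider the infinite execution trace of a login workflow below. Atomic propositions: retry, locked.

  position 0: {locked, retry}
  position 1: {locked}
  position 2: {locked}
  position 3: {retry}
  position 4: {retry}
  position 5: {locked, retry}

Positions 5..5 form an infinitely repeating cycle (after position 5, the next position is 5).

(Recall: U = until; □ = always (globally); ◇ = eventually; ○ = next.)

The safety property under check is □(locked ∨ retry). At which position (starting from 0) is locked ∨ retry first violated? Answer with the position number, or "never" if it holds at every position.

locked ∨ retry holds at every position 0..5, and those are all the positions the trace ever visits, so the invariant □(locked ∨ retry) is never violated.

never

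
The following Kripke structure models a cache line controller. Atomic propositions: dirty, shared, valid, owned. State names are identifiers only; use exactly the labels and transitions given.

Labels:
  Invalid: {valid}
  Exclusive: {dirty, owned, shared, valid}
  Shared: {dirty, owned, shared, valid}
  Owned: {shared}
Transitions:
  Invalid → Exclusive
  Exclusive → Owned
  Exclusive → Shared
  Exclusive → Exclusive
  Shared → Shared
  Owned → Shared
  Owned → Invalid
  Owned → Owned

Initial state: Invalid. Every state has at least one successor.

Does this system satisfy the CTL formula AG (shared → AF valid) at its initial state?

Violated

States satisfying shared → AF valid: {Invalid, Exclusive, Shared}.
States satisfying AG (shared → AF valid): {Shared}.
Owned is reachable from Invalid and violates shared → AF valid, so AG fails at Invalid.
Invalid ∉ Sat(AG (shared → AF valid)).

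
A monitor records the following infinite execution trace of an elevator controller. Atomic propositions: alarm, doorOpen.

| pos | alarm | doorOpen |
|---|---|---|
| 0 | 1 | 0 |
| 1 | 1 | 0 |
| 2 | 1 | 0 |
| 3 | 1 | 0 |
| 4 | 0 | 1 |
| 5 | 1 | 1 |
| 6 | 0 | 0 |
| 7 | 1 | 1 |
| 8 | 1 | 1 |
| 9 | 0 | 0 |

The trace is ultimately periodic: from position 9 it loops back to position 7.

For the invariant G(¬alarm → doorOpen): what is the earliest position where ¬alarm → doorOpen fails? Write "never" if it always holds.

Check ¬alarm → doorOpen at each position in order: 0 ✓, 1 ✓, 2 ✓, 3 ✓, 4 ✓, 5 ✓.
At position 6 the labels are {}, so ¬alarm → doorOpen is false there. This is the first violation.

6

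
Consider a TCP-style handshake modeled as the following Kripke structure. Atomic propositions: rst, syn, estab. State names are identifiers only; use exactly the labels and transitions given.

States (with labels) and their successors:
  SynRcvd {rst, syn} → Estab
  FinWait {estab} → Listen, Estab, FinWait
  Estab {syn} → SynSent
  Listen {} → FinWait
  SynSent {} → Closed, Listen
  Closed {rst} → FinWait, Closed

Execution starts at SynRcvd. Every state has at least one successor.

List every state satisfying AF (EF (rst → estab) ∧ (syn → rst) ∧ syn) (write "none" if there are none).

{SynRcvd}

States satisfying EF (rst → estab) ∧ (syn → rst) ∧ syn: {SynRcvd}.
States satisfying AF (EF (rst → estab) ∧ (syn → rst) ∧ syn): {SynRcvd}.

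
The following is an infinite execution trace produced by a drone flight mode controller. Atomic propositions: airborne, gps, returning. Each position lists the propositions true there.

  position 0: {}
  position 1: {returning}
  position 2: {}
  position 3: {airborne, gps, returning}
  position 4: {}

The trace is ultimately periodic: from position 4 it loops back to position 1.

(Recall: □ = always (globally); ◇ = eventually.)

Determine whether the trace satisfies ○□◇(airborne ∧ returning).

The position after 0 is 1; □◇(airborne ∧ returning) is true there.

Yes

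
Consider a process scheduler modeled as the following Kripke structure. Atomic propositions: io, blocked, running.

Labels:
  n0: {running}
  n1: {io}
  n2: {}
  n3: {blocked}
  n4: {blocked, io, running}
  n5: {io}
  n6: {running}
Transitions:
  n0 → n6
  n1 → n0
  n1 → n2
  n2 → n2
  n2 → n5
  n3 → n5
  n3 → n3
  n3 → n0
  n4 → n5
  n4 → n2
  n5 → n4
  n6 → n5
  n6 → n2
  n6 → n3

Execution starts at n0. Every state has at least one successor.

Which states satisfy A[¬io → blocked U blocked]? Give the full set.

States satisfying ¬io → blocked: {n1, n3, n4, n5}.
States satisfying blocked: {n3, n4}.
States satisfying A[¬io → blocked U blocked]: {n3, n4, n5}.

{n3, n4, n5}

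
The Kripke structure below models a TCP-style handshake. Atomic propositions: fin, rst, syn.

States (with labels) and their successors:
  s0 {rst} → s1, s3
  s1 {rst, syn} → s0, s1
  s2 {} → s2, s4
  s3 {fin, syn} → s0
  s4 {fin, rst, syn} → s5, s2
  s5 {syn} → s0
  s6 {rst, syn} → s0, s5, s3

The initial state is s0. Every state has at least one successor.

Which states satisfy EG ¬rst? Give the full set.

States satisfying ¬rst: {s2, s3, s5}.
States satisfying EG ¬rst: {s2}.

{s2}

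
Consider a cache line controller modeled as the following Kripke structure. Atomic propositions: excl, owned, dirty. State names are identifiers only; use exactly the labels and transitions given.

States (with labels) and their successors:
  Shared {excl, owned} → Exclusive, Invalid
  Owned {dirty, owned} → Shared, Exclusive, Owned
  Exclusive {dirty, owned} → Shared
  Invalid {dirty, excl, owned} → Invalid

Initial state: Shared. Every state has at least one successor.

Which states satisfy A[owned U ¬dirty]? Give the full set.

States satisfying owned: {Shared, Owned, Exclusive, Invalid}.
States satisfying ¬dirty: {Shared}.
States satisfying A[owned U ¬dirty]: {Shared, Exclusive}.

{Shared, Exclusive}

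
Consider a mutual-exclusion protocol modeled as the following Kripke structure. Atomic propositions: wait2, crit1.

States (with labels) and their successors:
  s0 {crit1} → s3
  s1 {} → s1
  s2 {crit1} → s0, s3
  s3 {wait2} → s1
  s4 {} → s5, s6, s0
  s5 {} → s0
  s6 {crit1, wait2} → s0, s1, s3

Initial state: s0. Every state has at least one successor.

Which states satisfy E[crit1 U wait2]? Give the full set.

States satisfying crit1: {s0, s2, s6}.
States satisfying wait2: {s3, s6}.
States satisfying E[crit1 U wait2]: {s0, s2, s3, s6}.

{s0, s2, s3, s6}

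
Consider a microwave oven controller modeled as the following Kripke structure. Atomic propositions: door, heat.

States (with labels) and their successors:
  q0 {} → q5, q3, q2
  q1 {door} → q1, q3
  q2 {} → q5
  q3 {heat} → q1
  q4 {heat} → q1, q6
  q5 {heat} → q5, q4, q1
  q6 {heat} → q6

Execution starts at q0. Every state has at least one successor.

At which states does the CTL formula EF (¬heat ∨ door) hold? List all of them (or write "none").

States satisfying ¬heat ∨ door: {q0, q1, q2}.
States satisfying EF (¬heat ∨ door): {q0, q1, q2, q3, q4, q5}.

{q0, q1, q2, q3, q4, q5}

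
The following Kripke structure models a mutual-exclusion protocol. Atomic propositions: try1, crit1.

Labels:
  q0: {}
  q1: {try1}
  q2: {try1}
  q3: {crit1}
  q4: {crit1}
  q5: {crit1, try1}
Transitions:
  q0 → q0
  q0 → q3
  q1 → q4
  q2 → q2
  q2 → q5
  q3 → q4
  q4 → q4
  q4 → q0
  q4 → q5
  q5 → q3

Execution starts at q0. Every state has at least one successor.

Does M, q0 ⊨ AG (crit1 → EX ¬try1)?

Yes

States satisfying crit1 → EX ¬try1: {q0, q1, q2, q3, q4, q5}.
States satisfying AG (crit1 → EX ¬try1): {q0, q1, q2, q3, q4, q5}.
Every state reachable from q0 satisfies crit1 → EX ¬try1.
q0 ∈ Sat(AG (crit1 → EX ¬try1)).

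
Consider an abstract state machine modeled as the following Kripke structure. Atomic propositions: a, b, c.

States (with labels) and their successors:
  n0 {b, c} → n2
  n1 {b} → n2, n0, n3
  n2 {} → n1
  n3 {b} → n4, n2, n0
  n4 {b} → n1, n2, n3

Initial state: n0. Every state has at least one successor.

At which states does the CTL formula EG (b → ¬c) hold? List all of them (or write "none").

{n1, n2, n3, n4}

States satisfying b → ¬c: {n1, n2, n3, n4}.
States satisfying EG (b → ¬c): {n1, n2, n3, n4}.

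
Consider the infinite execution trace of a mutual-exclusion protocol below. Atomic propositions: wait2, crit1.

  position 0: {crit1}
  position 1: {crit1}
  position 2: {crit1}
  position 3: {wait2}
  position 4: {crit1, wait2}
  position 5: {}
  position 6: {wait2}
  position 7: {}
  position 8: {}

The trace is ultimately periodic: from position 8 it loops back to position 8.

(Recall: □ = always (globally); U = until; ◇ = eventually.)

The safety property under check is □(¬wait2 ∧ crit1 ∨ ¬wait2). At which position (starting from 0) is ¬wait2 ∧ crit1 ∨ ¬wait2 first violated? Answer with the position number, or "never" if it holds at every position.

Check ¬wait2 ∧ crit1 ∨ ¬wait2 at each position in order: 0 ✓, 1 ✓, 2 ✓.
At position 3 the labels are {wait2}, so ¬wait2 ∧ crit1 ∨ ¬wait2 is false there. This is the first violation.

3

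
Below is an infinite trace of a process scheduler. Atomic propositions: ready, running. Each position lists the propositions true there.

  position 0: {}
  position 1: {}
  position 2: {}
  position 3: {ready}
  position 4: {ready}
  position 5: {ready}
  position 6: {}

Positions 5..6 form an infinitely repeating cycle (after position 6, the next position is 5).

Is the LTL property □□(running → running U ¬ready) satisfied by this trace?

□(running → running U ¬ready) holds at every position 0..6, and those are all positions ever visited, so □□(running → running U ¬ready) holds.

Holds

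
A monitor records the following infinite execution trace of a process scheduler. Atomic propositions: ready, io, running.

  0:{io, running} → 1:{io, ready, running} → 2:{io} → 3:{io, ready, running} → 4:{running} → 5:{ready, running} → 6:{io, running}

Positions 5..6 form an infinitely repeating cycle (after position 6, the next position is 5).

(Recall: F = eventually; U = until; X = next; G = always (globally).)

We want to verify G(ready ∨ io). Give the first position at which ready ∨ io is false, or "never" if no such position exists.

Check ready ∨ io at each position in order: 0 ✓, 1 ✓, 2 ✓, 3 ✓.
At position 4 the labels are {running}, so ready ∨ io is false there. This is the first violation.

4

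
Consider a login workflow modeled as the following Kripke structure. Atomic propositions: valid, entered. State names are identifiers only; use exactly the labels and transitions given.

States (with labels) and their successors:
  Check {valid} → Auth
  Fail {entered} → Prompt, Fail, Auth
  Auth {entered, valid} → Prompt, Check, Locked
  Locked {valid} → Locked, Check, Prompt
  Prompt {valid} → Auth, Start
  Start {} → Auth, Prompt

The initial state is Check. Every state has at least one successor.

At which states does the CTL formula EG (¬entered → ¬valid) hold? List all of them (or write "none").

States satisfying ¬entered → ¬valid: {Fail, Auth, Start}.
States satisfying EG (¬entered → ¬valid): {Fail}.

{Fail}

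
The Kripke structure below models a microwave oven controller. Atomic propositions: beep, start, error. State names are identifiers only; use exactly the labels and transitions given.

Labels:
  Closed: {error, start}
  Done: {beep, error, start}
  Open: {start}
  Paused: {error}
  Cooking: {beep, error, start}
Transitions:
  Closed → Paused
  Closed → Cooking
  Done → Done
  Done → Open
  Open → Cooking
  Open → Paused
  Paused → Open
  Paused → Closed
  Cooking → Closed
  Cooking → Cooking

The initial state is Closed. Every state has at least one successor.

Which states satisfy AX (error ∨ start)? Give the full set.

States satisfying error ∨ start: {Closed, Done, Open, Paused, Cooking}.
States satisfying AX (error ∨ start): {Closed, Done, Open, Paused, Cooking}.

{Closed, Done, Open, Paused, Cooking}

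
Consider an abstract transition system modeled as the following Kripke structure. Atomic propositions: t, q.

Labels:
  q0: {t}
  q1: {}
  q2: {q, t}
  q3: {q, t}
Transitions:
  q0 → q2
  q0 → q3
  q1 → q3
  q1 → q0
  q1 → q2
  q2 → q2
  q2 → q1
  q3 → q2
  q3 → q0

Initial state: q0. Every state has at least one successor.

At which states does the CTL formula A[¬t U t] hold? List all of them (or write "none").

{q0, q1, q2, q3}

States satisfying ¬t: {q1}.
States satisfying t: {q0, q2, q3}.
States satisfying A[¬t U t]: {q0, q1, q2, q3}.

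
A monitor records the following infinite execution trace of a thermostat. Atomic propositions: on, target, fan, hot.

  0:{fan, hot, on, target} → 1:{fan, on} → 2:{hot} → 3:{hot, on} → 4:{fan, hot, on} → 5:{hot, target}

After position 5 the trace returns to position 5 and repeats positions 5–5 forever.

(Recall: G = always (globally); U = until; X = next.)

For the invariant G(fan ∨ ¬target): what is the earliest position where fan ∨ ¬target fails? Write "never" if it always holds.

5

Check fan ∨ ¬target at each position in order: 0 ✓, 1 ✓, 2 ✓, 3 ✓, 4 ✓.
At position 5 the labels are {hot, target}, so fan ∨ ¬target is false there. This is the first violation.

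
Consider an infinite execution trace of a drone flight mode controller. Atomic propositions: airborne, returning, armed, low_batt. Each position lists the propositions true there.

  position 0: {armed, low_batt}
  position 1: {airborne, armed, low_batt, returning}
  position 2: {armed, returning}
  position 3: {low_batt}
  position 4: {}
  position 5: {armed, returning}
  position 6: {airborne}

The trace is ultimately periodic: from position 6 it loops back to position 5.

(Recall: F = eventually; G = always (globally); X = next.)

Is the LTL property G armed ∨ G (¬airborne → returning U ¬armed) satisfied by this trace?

Violated

armed must hold at every position from 0 onward. It fails at position 3, so G armed is false.
¬airborne → returning U ¬armed must hold at every position from 0 onward. It fails at position 0, so G (¬airborne → returning U ¬armed) is false.
Positions where ¬airborne holds: 0, 2, 3, 4, 5.
Check returning U ¬armed at each: 0→fails, 2→ok, 3→ok, 4→ok, 5→ok.
At position 0: G armed is false; G (¬airborne → returning U ¬armed) is false; so G armed ∨ G (¬airborne → returning U ¬armed) is false.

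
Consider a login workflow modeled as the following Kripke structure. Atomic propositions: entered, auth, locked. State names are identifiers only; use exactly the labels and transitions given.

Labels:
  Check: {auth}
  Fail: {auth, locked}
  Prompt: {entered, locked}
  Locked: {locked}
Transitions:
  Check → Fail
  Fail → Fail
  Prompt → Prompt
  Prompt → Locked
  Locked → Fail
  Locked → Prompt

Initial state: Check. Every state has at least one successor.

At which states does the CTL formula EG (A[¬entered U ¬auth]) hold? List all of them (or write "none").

{Prompt, Locked}

States satisfying A[¬entered U ¬auth]: {Prompt, Locked}.
States satisfying EG (A[¬entered U ¬auth]): {Prompt, Locked}.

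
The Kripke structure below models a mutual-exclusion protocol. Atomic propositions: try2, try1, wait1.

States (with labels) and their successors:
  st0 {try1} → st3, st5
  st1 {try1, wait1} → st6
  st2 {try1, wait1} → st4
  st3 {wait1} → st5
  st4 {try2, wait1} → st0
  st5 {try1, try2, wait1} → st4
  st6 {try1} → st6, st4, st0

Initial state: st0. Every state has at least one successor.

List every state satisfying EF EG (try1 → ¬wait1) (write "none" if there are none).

States satisfying EG (try1 → ¬wait1): {st6}.
States satisfying EF EG (try1 → ¬wait1): {st1, st6}.

{st1, st6}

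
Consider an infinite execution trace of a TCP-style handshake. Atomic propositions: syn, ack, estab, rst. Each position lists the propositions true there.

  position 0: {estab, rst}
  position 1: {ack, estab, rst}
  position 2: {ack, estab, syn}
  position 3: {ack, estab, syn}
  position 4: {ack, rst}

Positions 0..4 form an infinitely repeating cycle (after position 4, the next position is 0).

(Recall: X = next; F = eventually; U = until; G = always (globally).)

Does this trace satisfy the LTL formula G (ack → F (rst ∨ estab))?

ack → F (rst ∨ estab) holds at every position 0..4, and those are all positions ever visited, so G (ack → F (rst ∨ estab)) holds.
Positions where ack holds: 1, 2, 3, 4.
Check F (rst ∨ estab) at each: 1→ok, 2→ok, 3→ok, 4→ok.

Satisfied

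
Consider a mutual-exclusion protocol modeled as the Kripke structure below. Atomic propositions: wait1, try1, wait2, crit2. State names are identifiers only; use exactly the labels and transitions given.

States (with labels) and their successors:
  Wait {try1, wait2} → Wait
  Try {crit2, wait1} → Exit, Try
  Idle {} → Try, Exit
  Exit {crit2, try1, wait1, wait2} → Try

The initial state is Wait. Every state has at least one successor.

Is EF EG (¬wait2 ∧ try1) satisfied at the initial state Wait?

No

States satisfying EG (¬wait2 ∧ try1): ∅.
States satisfying EF EG (¬wait2 ∧ try1): ∅.
No suitable path/successor from Wait witnesses the formula.
Wait ∉ Sat(EF EG (¬wait2 ∧ try1)).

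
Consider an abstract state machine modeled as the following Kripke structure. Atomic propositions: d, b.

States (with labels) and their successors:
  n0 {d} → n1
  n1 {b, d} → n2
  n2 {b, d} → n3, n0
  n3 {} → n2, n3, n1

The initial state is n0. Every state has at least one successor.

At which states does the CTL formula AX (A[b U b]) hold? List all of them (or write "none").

{n0, n1}

States satisfying A[b U b]: {n1, n2}.
States satisfying AX (A[b U b]): {n0, n1}.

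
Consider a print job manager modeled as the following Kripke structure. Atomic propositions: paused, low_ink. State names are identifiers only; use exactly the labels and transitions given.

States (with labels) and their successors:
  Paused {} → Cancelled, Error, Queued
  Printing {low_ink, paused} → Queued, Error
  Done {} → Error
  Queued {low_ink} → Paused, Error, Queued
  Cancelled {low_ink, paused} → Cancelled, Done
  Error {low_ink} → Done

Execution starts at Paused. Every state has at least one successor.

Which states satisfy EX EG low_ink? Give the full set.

{Paused, Printing, Queued, Cancelled}

States satisfying EG low_ink: {Printing, Queued, Cancelled}.
States satisfying EX EG low_ink: {Paused, Printing, Queued, Cancelled}.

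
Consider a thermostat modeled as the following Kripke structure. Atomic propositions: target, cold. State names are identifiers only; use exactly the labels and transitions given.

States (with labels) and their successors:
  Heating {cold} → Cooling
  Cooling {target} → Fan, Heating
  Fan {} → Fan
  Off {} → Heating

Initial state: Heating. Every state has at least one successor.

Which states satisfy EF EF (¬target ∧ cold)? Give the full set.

{Heating, Cooling, Off}

States satisfying EF (¬target ∧ cold): {Heating, Cooling, Off}.
States satisfying EF EF (¬target ∧ cold): {Heating, Cooling, Off}.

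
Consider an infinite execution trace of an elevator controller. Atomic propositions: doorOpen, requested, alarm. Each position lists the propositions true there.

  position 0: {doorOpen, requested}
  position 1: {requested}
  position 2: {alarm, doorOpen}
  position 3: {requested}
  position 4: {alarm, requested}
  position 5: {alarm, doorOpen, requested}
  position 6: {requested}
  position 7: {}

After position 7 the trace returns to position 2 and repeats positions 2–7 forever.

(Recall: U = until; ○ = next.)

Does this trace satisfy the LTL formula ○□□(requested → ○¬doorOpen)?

The position after 0 is 1; □□(requested → ○¬doorOpen) is false there.

Violated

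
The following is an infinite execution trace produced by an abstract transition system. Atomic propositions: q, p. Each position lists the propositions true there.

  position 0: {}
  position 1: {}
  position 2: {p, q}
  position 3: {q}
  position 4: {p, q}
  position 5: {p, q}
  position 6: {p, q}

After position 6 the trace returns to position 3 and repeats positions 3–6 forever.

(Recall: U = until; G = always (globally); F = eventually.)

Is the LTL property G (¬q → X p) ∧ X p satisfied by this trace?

¬q → X p must hold at every position from 0 onward. It fails at position 0, so G (¬q → X p) is false.
Positions where ¬q holds: 0, 1.
Check X p at each: 0→fails, 1→ok.
The position after 0 is 1; p is false there.
At position 0: G (¬q → X p) is false; X p is false; so G (¬q → X p) ∧ X p is false.

Does not hold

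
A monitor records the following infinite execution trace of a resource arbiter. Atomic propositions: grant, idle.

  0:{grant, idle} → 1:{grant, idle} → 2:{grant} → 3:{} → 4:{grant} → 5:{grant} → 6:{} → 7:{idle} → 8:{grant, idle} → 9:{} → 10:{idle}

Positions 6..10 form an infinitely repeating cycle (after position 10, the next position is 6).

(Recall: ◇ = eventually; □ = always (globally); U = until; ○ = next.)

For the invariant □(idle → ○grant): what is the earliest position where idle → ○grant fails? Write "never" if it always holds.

Check idle → ○grant at each position in order: 0 ✓, 1 ✓, 2 ✓, 3 ✓, 4 ✓, 5 ✓, 6 ✓, 7 ✓.
At position 8 the labels are {grant, idle} and the next position 9 has {}, so idle → ○grant is false there. This is the first violation.

8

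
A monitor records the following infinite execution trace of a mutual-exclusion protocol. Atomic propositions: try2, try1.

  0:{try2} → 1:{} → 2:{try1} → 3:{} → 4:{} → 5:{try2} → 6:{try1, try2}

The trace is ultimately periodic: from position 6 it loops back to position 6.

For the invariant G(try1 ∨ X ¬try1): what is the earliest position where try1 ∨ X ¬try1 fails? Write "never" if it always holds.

1

Check try1 ∨ X ¬try1 at each position in order: 0 ✓.
At position 1 the labels are {} and the next position 2 has {try1}, so try1 ∨ X ¬try1 is false there. This is the first violation.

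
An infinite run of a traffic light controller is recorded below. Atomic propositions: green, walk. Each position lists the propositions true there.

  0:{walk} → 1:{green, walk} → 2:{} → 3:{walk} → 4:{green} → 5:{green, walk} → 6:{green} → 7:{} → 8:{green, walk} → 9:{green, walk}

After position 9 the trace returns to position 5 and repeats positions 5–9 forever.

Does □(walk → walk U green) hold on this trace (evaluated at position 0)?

walk → walk U green holds at every position 0..9, and those are all positions ever visited, so □(walk → walk U green) holds.
Positions where walk holds: 0, 1, 3, 5, 8, 9.
Check walk U green at each: 0→ok, 1→ok, 3→ok, 5→ok, 8→ok, 9→ok.

Satisfied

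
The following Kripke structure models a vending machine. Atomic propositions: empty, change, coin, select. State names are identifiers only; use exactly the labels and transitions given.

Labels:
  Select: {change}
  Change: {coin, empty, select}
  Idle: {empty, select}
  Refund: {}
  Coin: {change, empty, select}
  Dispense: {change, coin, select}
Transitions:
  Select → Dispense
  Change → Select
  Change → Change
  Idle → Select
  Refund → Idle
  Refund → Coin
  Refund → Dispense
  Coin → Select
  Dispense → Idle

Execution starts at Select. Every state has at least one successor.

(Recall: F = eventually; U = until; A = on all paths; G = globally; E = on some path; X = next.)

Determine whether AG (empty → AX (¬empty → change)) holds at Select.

States satisfying empty → AX (¬empty → change): {Select, Change, Idle, Refund, Coin, Dispense}.
States satisfying AG (empty → AX (¬empty → change)): {Select, Change, Idle, Refund, Coin, Dispense}.
Every state reachable from Select satisfies empty → AX (¬empty → change).
Select ∈ Sat(AG (empty → AX (¬empty → change))).

Satisfied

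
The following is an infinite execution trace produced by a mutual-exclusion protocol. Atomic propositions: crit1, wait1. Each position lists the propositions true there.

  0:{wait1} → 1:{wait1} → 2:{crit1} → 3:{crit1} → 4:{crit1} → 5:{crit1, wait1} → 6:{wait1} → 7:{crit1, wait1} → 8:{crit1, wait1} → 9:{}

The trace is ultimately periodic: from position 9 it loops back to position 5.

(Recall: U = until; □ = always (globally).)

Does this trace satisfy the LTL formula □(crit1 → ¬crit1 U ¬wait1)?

Violated

crit1 → ¬crit1 U ¬wait1 must hold at every position from 0 onward. It fails at position 5, so □(crit1 → ¬crit1 U ¬wait1) is false.
Positions where crit1 holds: 2, 3, 4, 5, 7, 8.
Check ¬crit1 U ¬wait1 at each: 2→ok, 3→ok, 4→ok, 5→fails, 7→fails, 8→fails.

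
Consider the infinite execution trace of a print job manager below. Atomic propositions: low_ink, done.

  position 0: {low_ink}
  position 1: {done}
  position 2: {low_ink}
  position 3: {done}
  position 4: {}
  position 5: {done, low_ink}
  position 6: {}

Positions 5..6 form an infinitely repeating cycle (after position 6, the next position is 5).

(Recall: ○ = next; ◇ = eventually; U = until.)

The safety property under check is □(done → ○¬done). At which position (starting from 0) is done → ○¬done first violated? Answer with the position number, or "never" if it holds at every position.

done → ○¬done holds at every position 0..6, and those are all the positions the trace ever visits, so the invariant □(done → ○¬done) is never violated.

never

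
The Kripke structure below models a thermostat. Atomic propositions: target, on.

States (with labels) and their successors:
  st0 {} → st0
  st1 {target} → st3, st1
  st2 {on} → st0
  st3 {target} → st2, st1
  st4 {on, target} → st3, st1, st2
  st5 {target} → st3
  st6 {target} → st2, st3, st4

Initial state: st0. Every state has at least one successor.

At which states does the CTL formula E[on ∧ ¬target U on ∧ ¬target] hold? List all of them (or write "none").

States satisfying on ∧ ¬target: {st2}.
States satisfying E[on ∧ ¬target U on ∧ ¬target]: {st2}.

{st2}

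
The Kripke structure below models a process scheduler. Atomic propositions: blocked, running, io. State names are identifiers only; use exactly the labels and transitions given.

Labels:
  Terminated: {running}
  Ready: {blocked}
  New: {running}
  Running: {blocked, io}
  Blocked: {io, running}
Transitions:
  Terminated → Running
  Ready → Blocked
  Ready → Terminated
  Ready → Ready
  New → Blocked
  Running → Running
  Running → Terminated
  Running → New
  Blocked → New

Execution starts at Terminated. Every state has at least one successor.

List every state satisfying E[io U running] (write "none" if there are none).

{Terminated, New, Running, Blocked}

States satisfying io: {Running, Blocked}.
States satisfying running: {Terminated, New, Blocked}.
States satisfying E[io U running]: {Terminated, New, Running, Blocked}.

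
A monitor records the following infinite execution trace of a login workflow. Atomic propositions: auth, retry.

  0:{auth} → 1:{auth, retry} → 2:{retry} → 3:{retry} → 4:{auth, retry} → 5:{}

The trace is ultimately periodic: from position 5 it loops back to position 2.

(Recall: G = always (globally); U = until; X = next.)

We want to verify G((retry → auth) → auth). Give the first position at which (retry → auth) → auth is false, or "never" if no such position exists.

5

Check (retry → auth) → auth at each position in order: 0 ✓, 1 ✓, 2 ✓, 3 ✓, 4 ✓.
At position 5 the labels are {}, so (retry → auth) → auth is false there. This is the first violation.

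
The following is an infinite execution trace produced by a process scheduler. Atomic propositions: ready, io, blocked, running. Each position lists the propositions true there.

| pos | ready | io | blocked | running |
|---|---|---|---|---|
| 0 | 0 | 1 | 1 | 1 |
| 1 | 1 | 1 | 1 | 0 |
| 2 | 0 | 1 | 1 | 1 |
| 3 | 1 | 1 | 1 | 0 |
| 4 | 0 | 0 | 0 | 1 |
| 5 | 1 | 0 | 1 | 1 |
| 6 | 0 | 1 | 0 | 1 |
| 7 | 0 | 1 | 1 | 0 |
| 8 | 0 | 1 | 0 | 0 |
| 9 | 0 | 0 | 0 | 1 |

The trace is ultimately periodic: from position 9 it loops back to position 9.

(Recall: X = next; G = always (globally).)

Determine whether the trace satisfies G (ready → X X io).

Does not hold

ready → X X io must hold at every position from 0 onward. It fails at position 3, so G (ready → X X io) is false.
Positions where ready holds: 1, 3, 5.
Check X X io at each: 1→ok, 3→fails, 5→ok.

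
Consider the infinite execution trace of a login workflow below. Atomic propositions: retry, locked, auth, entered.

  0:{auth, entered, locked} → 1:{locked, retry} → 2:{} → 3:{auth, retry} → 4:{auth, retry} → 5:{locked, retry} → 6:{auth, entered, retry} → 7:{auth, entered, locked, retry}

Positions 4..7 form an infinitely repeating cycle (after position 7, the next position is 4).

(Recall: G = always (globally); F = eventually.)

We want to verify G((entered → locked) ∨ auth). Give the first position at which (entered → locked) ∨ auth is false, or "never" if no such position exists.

never

(entered → locked) ∨ auth holds at every position 0..7, and those are all the positions the trace ever visits, so the invariant G((entered → locked) ∨ auth) is never violated.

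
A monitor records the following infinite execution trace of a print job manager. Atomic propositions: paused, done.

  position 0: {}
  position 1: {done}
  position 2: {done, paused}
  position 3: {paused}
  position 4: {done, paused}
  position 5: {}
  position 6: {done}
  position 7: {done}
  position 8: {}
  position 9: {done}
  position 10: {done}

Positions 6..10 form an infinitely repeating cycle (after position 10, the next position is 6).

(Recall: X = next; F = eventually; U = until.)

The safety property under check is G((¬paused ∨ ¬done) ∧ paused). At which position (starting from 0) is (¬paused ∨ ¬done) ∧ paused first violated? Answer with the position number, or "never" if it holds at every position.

0

At position 0 the labels are {}, so (¬paused ∨ ¬done) ∧ paused is false there. This is the first violation.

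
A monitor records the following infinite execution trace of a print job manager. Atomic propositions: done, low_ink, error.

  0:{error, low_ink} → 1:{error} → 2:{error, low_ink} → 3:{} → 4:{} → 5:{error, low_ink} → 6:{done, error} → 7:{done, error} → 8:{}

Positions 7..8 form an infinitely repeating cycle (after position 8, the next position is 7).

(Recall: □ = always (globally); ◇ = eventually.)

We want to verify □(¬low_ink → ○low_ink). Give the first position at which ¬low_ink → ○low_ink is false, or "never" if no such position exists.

3

Check ¬low_ink → ○low_ink at each position in order: 0 ✓, 1 ✓, 2 ✓.
At position 3 the labels are {} and the next position 4 has {}, so ¬low_ink → ○low_ink is false there. This is the first violation.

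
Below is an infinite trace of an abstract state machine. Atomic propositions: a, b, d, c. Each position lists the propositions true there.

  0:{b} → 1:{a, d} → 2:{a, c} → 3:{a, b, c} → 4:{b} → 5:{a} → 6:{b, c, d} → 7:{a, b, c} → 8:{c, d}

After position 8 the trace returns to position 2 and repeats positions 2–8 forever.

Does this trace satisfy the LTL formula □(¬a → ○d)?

¬a → ○d must hold at every position from 0 onward. It fails at position 4, so □(¬a → ○d) is false.
Positions where ¬a holds: 0, 4, 6, 8.
Check ○d at each: 0→ok, 4→fails, 6→fails, 8→fails.

No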